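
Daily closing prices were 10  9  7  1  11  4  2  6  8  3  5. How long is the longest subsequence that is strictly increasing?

4

Track the smallest tail for each achievable length (strict):
10 → extends → [10]
9 → replaces 10 → [9]
7 → replaces 9 → [7]
1 → replaces 7 → [1]
11 → extends → [1, 11]
4 → replaces 11 → [1, 4]
2 → replaces 4 → [1, 2]
6 → extends → [1, 2, 6]
8 → extends → [1, 2, 6, 8]
3 → replaces 6 → [1, 2, 3, 8]
5 → replaces 8 → [1, 2, 3, 5]
Four tails, so the longest strictly increasing subsequence has length 4 (e.g. 1, 4, 6, 8).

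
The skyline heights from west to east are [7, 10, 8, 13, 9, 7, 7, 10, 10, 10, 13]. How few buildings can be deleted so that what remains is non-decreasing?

Fewest deletions = n − (longest non-decreasing subsequence).
i:      1  2  3  4  5  6  7  8  9 10 11
a[i]:   7 10  8 13  9  7  7 10 10 10 13
dp:     1  2  2  3  3  2  3  4  5  6  7
max dp = 7, so deletions = 11 − 7 = 4.

4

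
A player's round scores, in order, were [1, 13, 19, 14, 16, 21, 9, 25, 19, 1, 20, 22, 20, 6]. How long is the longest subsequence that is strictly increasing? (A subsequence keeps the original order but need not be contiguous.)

Track the smallest tail for each achievable length (strict):
1 → extends → [1]
13 → extends → [1, 13]
19 → extends → [1, 13, 19]
14 → replaces 19 → [1, 13, 14]
16 → extends → [1, 13, 14, 16]
21 → extends → [1, 13, 14, 16, 21]
9 → replaces 13 → [1, 9, 14, 16, 21]
25 → extends → [1, 9, 14, 16, 21, 25]
19 → replaces 21 → [1, 9, 14, 16, 19, 25]
1 → already a tail → [1, 9, 14, 16, 19, 25]
20 → replaces 25 → [1, 9, 14, 16, 19, 20]
22 → extends → [1, 9, 14, 16, 19, 20, 22]
20 → already a tail → [1, 9, 14, 16, 19, 20, 22]
6 → replaces 9 → [1, 6, 14, 16, 19, 20, 22]
Seven tails, so the longest strictly increasing subsequence has length 7 (e.g. 1, 13, 14, 16, 19, 20, 22).

7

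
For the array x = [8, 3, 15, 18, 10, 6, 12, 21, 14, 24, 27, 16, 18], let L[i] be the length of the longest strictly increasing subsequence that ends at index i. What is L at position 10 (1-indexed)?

dp[i] = 1 + max{dp[j] : j<i, x[j]<x[i]} (or 1 if no such j):
i:      1  2  3  4  5  6  7  8  9 10 11 12 13
x[i]:   8  3 15 18 10  6 12 21 14 24 27 16 18
dp:     1  1  2  3  2  2  3  4  4  5  6  5  6
At index 10 the value is 5.

5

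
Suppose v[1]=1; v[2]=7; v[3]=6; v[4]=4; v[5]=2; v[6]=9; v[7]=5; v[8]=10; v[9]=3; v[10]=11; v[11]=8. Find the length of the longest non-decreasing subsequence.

5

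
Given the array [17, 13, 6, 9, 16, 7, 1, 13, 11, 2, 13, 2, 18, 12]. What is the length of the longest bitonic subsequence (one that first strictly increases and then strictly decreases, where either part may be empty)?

6

inc[i] = longest strictly increasing subsequence ending at i; dec[i] = longest strictly decreasing subsequence starting at i:
i:      1  2  3  4  5  6  7  8  9 10 11 12 13 14
a[i]:  17 13  6  9 16  7  1 13 11  2 13  2 18 12
inc:    1  1  1  2  3  2  1  3  3  2  4  2  5  4
dec:    5  4  2  3  4  2  1  3  2  1  2  1  2  1
Best peak at i=5 (value 16): inc=3, dec=4, length 3+4−1 = 6.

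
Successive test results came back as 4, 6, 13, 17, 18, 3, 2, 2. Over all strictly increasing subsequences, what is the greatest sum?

58

Let S[i] be the best sum of a strictly increasing subsequence ending at i:
i:      1  2  3  4  5  6  7  8
a[i]:   4  6 13 17 18  3  2  2
S:      4 10 23 40 58  3  2  2
Maximum is 58 (e.g. 4 + 6 + 13 + 17 + 18).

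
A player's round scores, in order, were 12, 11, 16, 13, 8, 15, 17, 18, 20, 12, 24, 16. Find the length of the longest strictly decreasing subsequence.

3

Negate each value so 'decreasing' becomes 'increasing', then run patience tails on the negated sequence:
-12 → extends → [-12]
-11 → extends → [-12, -11]
-16 → replaces -12 → [-16, -11]
-13 → replaces -11 → [-16, -13]
-8 → extends → [-16, -13, -8]
-15 → replaces -13 → [-16, -15, -8]
-17 → replaces -16 → [-17, -15, -8]
-18 → replaces -17 → [-18, -15, -8]
-20 → replaces -18 → [-20, -15, -8]
-12 → replaces -8 → [-20, -15, -12]
-24 → replaces -20 → [-24, -15, -12]
-16 → replaces -15 → [-24, -16, -12]
Three tails, so the longest strictly decreasing subsequence of the original has length 3.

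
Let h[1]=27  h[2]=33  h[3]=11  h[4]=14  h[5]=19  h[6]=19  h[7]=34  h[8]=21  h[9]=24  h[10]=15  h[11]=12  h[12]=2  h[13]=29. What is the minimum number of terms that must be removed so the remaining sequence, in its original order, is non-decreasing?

Fewest deletions = n − (longest non-decreasing subsequence).
i:      1  2  3  4  5  6  7  8  9 10 11 12 13
h[i]:  27 33 11 14 19 19 34 21 24 15 12  2 29
dp:     1  2  1  2  3  4  5  5  6  3  2  1  7
max dp = 7, so deletions = 13 − 7 = 6.

6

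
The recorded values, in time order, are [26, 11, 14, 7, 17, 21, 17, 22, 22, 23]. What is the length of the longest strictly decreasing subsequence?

3

Negate each value so 'decreasing' becomes 'increasing', then run patience tails on the negated sequence:
-26 → extends → [-26]
-11 → extends → [-26, -11]
-14 → replaces -11 → [-26, -14]
-7 → extends → [-26, -14, -7]
-17 → replaces -14 → [-26, -17, -7]
-21 → replaces -17 → [-26, -21, -7]
-17 → replaces -7 → [-26, -21, -17]
-22 → replaces -21 → [-26, -22, -17]
-22 → already a tail → [-26, -22, -17]
-23 → replaces -22 → [-26, -23, -17]
Three tails, so the longest strictly decreasing subsequence of the original has length 3.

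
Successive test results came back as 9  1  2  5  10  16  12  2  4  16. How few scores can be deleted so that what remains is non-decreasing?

4

Fewest deletions = n − (longest non-decreasing subsequence).
Patience tails:
9 → extends → [9]
1 → replaces 9 → [1]
2 → extends → [1, 2]
5 → extends → [1, 2, 5]
10 → extends → [1, 2, 5, 10]
16 → extends → [1, 2, 5, 10, 16]
12 → replaces 16 → [1, 2, 5, 10, 12]
2 → replaces 5 → [1, 2, 2, 10, 12]
4 → replaces 10 → [1, 2, 2, 4, 12]
16 → extends → [1, 2, 2, 4, 12, 16]
Longest non-decreasing subsequence has length 6, so deletions = 10 − 6 = 4.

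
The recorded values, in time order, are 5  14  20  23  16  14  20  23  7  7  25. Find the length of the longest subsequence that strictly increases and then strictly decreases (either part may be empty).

inc[i] = longest strictly increasing subsequence ending at i; dec[i] = longest strictly decreasing subsequence starting at i:
i:      1  2  3  4  5  6  7  8  9 10 11
a[i]:   5 14 20 23 16 14 20 23  7  7 25
inc:    1  2  3  4  3  2  4  5  2  2  6
dec:    1  2  4  4  3  2  2  2  1  1  1
Best peak at i=4 (value 23): inc=4, dec=4, length 4+4−1 = 7.

7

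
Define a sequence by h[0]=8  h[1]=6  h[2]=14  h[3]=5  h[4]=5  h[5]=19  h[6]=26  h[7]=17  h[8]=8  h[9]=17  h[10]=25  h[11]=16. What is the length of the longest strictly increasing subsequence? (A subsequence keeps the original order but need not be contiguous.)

Track the smallest tail for each achievable length (strict):
8 → extends → [8]
6 → replaces 8 → [6]
14 → extends → [6, 14]
5 → replaces 6 → [5, 14]
5 → already a tail → [5, 14]
19 → extends → [5, 14, 19]
26 → extends → [5, 14, 19, 26]
17 → replaces 19 → [5, 14, 17, 26]
8 → replaces 14 → [5, 8, 17, 26]
17 → already a tail → [5, 8, 17, 26]
25 → replaces 26 → [5, 8, 17, 25]
16 → replaces 17 → [5, 8, 16, 25]
Four tails, so the longest strictly increasing subsequence has length 4 (e.g. 8, 14, 19, 26).

4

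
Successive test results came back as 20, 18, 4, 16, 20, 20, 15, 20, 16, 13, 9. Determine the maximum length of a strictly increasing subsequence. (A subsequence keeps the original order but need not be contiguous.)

Track the smallest tail for each achievable length (strict):
20 → extends → [20]
18 → replaces 20 → [18]
4 → replaces 18 → [4]
16 → extends → [4, 16]
20 → extends → [4, 16, 20]
20 → already a tail → [4, 16, 20]
15 → replaces 16 → [4, 15, 20]
20 → already a tail → [4, 15, 20]
16 → replaces 20 → [4, 15, 16]
13 → replaces 15 → [4, 13, 16]
9 → replaces 13 → [4, 9, 16]
Three tails, so the longest strictly increasing subsequence has length 3 (e.g. 4, 16, 20).

3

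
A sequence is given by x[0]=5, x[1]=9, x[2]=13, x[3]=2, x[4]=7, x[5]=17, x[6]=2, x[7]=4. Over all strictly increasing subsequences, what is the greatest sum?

44

Let S[i] be the best sum of a strictly increasing subsequence ending at i:
i:      0  1  2  3  4  5  6  7
x[i]:   5  9 13  2  7 17  2  4
S:      5 14 27  2 12 44  2  6
Maximum is 44 (e.g. 5 + 9 + 13 + 17).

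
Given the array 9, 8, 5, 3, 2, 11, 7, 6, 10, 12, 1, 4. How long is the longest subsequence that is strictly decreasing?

6

Let dp[i] be the longest strictly decreasing subsequence ending at i:
i:      1  2  3  4  5  6  7  8  9 10 11 12
a[i]:   9  8  5  3  2 11  7  6 10 12  1  4
dp:     1  2  3  4  5  1  3  4  2  1  6  5
Maximum is 6.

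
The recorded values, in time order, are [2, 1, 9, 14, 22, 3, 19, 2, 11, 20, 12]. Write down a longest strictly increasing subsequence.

Patience tails give the LIS length; then backtrack through the dp parents:
2 → extends → [2]
1 → replaces 2 → [1]
9 → extends → [1, 9]
14 → extends → [1, 9, 14]
22 → extends → [1, 9, 14, 22]
3 → replaces 9 → [1, 3, 14, 22]
19 → replaces 22 → [1, 3, 14, 19]
2 → replaces 3 → [1, 2, 14, 19]
11 → replaces 14 → [1, 2, 11, 19]
20 → extends → [1, 2, 11, 19, 20]
12 → replaces 19 → [1, 2, 11, 12, 20]
Length 5; one witness is 2, 9, 14, 19, 20.

2, 9, 14, 19, 20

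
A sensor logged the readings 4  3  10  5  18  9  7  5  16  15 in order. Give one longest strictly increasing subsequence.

Patience tails give the LIS length; then backtrack through the dp parents:
4 → extends → [4]
3 → replaces 4 → [3]
10 → extends → [3, 10]
5 → replaces 10 → [3, 5]
18 → extends → [3, 5, 18]
9 → replaces 18 → [3, 5, 9]
7 → replaces 9 → [3, 5, 7]
5 → already a tail → [3, 5, 7]
16 → extends → [3, 5, 7, 16]
15 → replaces 16 → [3, 5, 7, 15]
Length 4; one witness is 4, 5, 9, 16.

4, 5, 9, 16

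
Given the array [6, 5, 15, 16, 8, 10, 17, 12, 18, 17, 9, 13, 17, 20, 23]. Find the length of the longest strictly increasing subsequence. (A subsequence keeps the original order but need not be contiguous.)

8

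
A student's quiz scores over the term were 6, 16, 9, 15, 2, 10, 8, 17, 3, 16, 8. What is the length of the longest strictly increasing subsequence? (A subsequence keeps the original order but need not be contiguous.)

4

Track the smallest tail for each achievable length (strict):
6 → extends → [6]
16 → extends → [6, 16]
9 → replaces 16 → [6, 9]
15 → extends → [6, 9, 15]
2 → replaces 6 → [2, 9, 15]
10 → replaces 15 → [2, 9, 10]
8 → replaces 9 → [2, 8, 10]
17 → extends → [2, 8, 10, 17]
3 → replaces 8 → [2, 3, 10, 17]
16 → replaces 17 → [2, 3, 10, 16]
8 → replaces 10 → [2, 3, 8, 16]
Four tails, so the longest strictly increasing subsequence has length 4 (e.g. 6, 9, 15, 17).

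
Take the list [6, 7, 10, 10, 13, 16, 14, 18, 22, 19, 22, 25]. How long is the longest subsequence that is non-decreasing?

Let dp[i] be the length of the longest such subsequence ending at index i:
i:      1  2  3  4  5  6  7  8  9 10 11 12
a[i]:   6  7 10 10 13 16 14 18 22 19 22 25
dp:     1  2  3  4  5  6  6  7  8  8  9 10
Maximum dp value is 10.

10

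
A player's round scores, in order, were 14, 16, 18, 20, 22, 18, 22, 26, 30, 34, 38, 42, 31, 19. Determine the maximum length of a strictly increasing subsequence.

10

Track the smallest tail for each achievable length (strict):
14 → extends → [14]
16 → extends → [14, 16]
18 → extends → [14, 16, 18]
20 → extends → [14, 16, 18, 20]
22 → extends → [14, 16, 18, 20, 22]
18 → already a tail → [14, 16, 18, 20, 22]
22 → already a tail → [14, 16, 18, 20, 22]
26 → extends → [14, 16, 18, 20, 22, 26]
30 → extends → [14, 16, 18, 20, 22, 26, 30]
34 → extends → [14, 16, 18, 20, 22, 26, 30, 34]
38 → extends → [14, 16, 18, 20, 22, 26, 30, 34, 38]
42 → extends → [14, 16, 18, 20, 22, 26, 30, 34, 38, 42]
31 → replaces 34 → [14, 16, 18, 20, 22, 26, 30, 31, 38, 42]
19 → replaces 20 → [14, 16, 18, 19, 22, 26, 30, 31, 38, 42]
Ten tails, so the longest strictly increasing subsequence has length 10 (e.g. 14, 16, 18, 20, 22, 26, 30, 34, 38, 42).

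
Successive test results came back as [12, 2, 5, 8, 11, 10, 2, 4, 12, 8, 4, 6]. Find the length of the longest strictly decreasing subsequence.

Negate each value so 'decreasing' becomes 'increasing', then run patience tails on the negated sequence:
-12 → extends → [-12]
-2 → extends → [-12, -2]
-5 → replaces -2 → [-12, -5]
-8 → replaces -5 → [-12, -8]
-11 → replaces -8 → [-12, -11]
-10 → extends → [-12, -11, -10]
-2 → extends → [-12, -11, -10, -2]
-4 → replaces -2 → [-12, -11, -10, -4]
-12 → already a tail → [-12, -11, -10, -4]
-8 → replaces -4 → [-12, -11, -10, -8]
-4 → extends → [-12, -11, -10, -8, -4]
-6 → replaces -4 → [-12, -11, -10, -8, -6]
Five tails, so the longest strictly decreasing subsequence of the original has length 5.

5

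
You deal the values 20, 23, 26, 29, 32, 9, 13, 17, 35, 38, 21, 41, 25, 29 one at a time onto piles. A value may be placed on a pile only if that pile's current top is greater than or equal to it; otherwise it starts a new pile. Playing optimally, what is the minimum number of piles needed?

8

Place each on the leftmost legal pile:
20 → new pile 1 (tops now [20])
23 → new pile 2 (tops now [20, 23])
26 → new pile 3 (tops now [20, 23, 26])
29 → new pile 4 (tops now [20, 23, 26, 29])
32 → new pile 5 (tops now [20, 23, 26, 29, 32])
9 → pile 1 (tops now [9, 23, 26, 29, 32])
13 → pile 2 (tops now [9, 13, 26, 29, 32])
17 → pile 3 (tops now [9, 13, 17, 29, 32])
35 → new pile 6 (tops now [9, 13, 17, 29, 32, 35])
38 → new pile 7 (tops now [9, 13, 17, 29, 32, 35, 38])
21 → pile 4 (tops now [9, 13, 17, 21, 32, 35, 38])
41 → new pile 8 (tops now [9, 13, 17, 21, 32, 35, 38, 41])
25 → pile 5 (tops now [9, 13, 17, 21, 25, 35, 38, 41])
29 → pile 6 (tops now [9, 13, 17, 21, 25, 29, 38, 41])
Eight piles.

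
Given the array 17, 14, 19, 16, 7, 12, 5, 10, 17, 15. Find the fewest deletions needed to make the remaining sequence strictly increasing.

7

Fewest deletions = n − (longest strictly increasing subsequence).
Patience tails:
17 → extends → [17]
14 → replaces 17 → [14]
19 → extends → [14, 19]
16 → replaces 19 → [14, 16]
7 → replaces 14 → [7, 16]
12 → replaces 16 → [7, 12]
5 → replaces 7 → [5, 12]
10 → replaces 12 → [5, 10]
17 → extends → [5, 10, 17]
15 → replaces 17 → [5, 10, 15]
Longest strictly increasing subsequence has length 3, so deletions = 10 − 3 = 7.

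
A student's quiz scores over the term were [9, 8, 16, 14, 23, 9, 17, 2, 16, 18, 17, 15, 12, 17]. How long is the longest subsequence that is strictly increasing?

Track the smallest tail for each achievable length (strict):
9 → extends → [9]
8 → replaces 9 → [8]
16 → extends → [8, 16]
14 → replaces 16 → [8, 14]
23 → extends → [8, 14, 23]
9 → replaces 14 → [8, 9, 23]
17 → replaces 23 → [8, 9, 17]
2 → replaces 8 → [2, 9, 17]
16 → replaces 17 → [2, 9, 16]
18 → extends → [2, 9, 16, 18]
17 → replaces 18 → [2, 9, 16, 17]
15 → replaces 16 → [2, 9, 15, 17]
12 → replaces 15 → [2, 9, 12, 17]
17 → already a tail → [2, 9, 12, 17]
Four tails, so the longest strictly increasing subsequence has length 4 (e.g. 9, 16, 17, 18).

4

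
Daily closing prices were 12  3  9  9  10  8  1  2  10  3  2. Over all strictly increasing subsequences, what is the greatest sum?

Let S[i] be the best sum of a strictly increasing subsequence ending at i:
i:      1  2  3  4  5  6  7  8  9 10 11
a[i]:  12  3  9  9 10  8  1  2 10  3  2
S:     12  3 12 12 22 11  1  3 22  6  3
Maximum is 22 (e.g. 3 + 9 + 10).

22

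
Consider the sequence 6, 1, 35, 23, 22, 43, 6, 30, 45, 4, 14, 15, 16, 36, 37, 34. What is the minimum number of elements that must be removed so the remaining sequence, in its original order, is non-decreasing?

9

Fewest deletions = n − (longest non-decreasing subsequence).
Patience tails:
6 → extends → [6]
1 → replaces 6 → [1]
35 → extends → [1, 35]
23 → replaces 35 → [1, 23]
22 → replaces 23 → [1, 22]
43 → extends → [1, 22, 43]
6 → replaces 22 → [1, 6, 43]
30 → replaces 43 → [1, 6, 30]
45 → extends → [1, 6, 30, 45]
4 → replaces 6 → [1, 4, 30, 45]
14 → replaces 30 → [1, 4, 14, 45]
15 → replaces 45 → [1, 4, 14, 15]
16 → extends → [1, 4, 14, 15, 16]
36 → extends → [1, 4, 14, 15, 16, 36]
37 → extends → [1, 4, 14, 15, 16, 36, 37]
34 → replaces 36 → [1, 4, 14, 15, 16, 34, 37]
Longest non-decreasing subsequence has length 7, so deletions = 16 − 7 = 9.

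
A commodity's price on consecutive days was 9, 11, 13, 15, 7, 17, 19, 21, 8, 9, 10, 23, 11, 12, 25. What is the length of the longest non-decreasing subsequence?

9

Let dp[i] be the length of the longest such subsequence ending at index i:
i:      1  2  3  4  5  6  7  8  9 10 11 12 13 14 15
a[i]:   9 11 13 15  7 17 19 21  8  9 10 23 11 12 25
dp:     1  2  3  4  1  5  6  7  2  3  4  8  5  6  9
Maximum dp value is 9.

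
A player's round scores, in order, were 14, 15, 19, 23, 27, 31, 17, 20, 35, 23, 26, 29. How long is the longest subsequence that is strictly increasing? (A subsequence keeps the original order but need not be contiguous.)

7

Track the smallest tail for each achievable length (strict):
14 → extends → [14]
15 → extends → [14, 15]
19 → extends → [14, 15, 19]
23 → extends → [14, 15, 19, 23]
27 → extends → [14, 15, 19, 23, 27]
31 → extends → [14, 15, 19, 23, 27, 31]
17 → replaces 19 → [14, 15, 17, 23, 27, 31]
20 → replaces 23 → [14, 15, 17, 20, 27, 31]
35 → extends → [14, 15, 17, 20, 27, 31, 35]
23 → replaces 27 → [14, 15, 17, 20, 23, 31, 35]
26 → replaces 31 → [14, 15, 17, 20, 23, 26, 35]
29 → replaces 35 → [14, 15, 17, 20, 23, 26, 29]
Seven tails, so the longest strictly increasing subsequence has length 7 (e.g. 14, 15, 19, 23, 27, 31, 35).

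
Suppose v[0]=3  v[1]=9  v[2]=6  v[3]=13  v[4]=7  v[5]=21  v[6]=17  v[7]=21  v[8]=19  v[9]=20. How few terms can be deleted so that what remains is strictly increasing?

4

Fewest deletions = n − (longest strictly increasing subsequence).
Patience tails:
3 → extends → [3]
9 → extends → [3, 9]
6 → replaces 9 → [3, 6]
13 → extends → [3, 6, 13]
7 → replaces 13 → [3, 6, 7]
21 → extends → [3, 6, 7, 21]
17 → replaces 21 → [3, 6, 7, 17]
21 → extends → [3, 6, 7, 17, 21]
19 → replaces 21 → [3, 6, 7, 17, 19]
20 → extends → [3, 6, 7, 17, 19, 20]
Longest strictly increasing subsequence has length 6, so deletions = 10 − 6 = 4.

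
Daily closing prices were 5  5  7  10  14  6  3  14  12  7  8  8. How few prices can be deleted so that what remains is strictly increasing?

8

Fewest deletions = n − (longest strictly increasing subsequence).
i:      1  2  3  4  5  6  7  8  9 10 11 12
a[i]:   5  5  7 10 14  6  3 14 12  7  8  8
dp:     1  1  2  3  4  2  1  4  4  3  4  4
max dp = 4, so deletions = 12 − 4 = 8.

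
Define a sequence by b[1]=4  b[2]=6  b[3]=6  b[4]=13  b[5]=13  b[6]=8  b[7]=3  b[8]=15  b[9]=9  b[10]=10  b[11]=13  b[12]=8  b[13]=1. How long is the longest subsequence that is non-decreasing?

7

Let dp[i] be the length of the longest such subsequence ending at index i:
i:      1  2  3  4  5  6  7  8  9 10 11 12 13
b[i]:   4  6  6 13 13  8  3 15  9 10 13  8  1
dp:     1  2  3  4  5  4  1  6  5  6  7  5  1
Maximum dp value is 7.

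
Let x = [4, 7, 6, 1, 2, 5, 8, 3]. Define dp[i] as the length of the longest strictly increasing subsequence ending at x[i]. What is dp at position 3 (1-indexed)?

2

dp[i] = 1 + max{dp[j] : j<i, x[j]<x[i]} (or 1 if no such j):
i:     1 2 3 4 5 6 7 8
x[i]:  4 7 6 1 2 5 8 3
dp:    1 2 2 1 2 3 4 3
At index 3 the value is 2.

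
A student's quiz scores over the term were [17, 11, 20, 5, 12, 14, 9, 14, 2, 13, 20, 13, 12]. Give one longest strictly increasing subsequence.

Patience tails give the LIS length; then backtrack through the dp parents:
17 → extends → [17]
11 → replaces 17 → [11]
20 → extends → [11, 20]
5 → replaces 11 → [5, 20]
12 → replaces 20 → [5, 12]
14 → extends → [5, 12, 14]
9 → replaces 12 → [5, 9, 14]
14 → already a tail → [5, 9, 14]
2 → replaces 5 → [2, 9, 14]
13 → replaces 14 → [2, 9, 13]
20 → extends → [2, 9, 13, 20]
13 → already a tail → [2, 9, 13, 20]
12 → replaces 13 → [2, 9, 12, 20]
Length 4; one witness is 11, 12, 14, 20.

11, 12, 14, 20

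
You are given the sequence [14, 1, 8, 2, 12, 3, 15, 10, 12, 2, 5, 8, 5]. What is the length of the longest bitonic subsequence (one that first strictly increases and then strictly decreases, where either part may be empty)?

inc[i] = longest strictly increasing subsequence ending at i; dec[i] = longest strictly decreasing subsequence starting at i:
i:      1  2  3  4  5  6  7  8  9 10 11 12 13
a[i]:  14  1  8  2 12  3 15 10 12  2  5  8  5
inc:    1  1  2  2  3  3  4  4  5  2  4  5  4
dec:    5  1  3  1  4  2  4  3  3  1  1  2  1
Best peak at i=7 (value 15): inc=4, dec=4, length 4+4−1 = 7.

7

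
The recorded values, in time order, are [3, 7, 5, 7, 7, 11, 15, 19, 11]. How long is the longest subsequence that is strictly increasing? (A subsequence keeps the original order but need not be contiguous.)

6

Let dp[i] be the length of the longest such subsequence ending at index i:
i:      1  2  3  4  5  6  7  8  9
a[i]:   3  7  5  7  7 11 15 19 11
dp:     1  2  2  3  3  4  5  6  4
Maximum dp value is 6.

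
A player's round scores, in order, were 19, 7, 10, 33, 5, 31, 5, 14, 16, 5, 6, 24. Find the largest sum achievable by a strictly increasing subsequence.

Let S[i] be the best sum of a strictly increasing subsequence ending at i:
i:      1  2  3  4  5  6  7  8  9 10 11 12
a[i]:  19  7 10 33  5 31  5 14 16  5  6 24
S:     19  7 17 52  5 50  5 31 47  5 11 71
Maximum is 71 (e.g. 7 + 10 + 14 + 16 + 24).

71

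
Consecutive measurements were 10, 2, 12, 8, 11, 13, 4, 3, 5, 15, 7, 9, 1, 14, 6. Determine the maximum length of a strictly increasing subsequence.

Track the smallest tail for each achievable length (strict):
10 → extends → [10]
2 → replaces 10 → [2]
12 → extends → [2, 12]
8 → replaces 12 → [2, 8]
11 → extends → [2, 8, 11]
13 → extends → [2, 8, 11, 13]
4 → replaces 8 → [2, 4, 11, 13]
3 → replaces 4 → [2, 3, 11, 13]
5 → replaces 11 → [2, 3, 5, 13]
15 → extends → [2, 3, 5, 13, 15]
7 → replaces 13 → [2, 3, 5, 7, 15]
9 → replaces 15 → [2, 3, 5, 7, 9]
1 → replaces 2 → [1, 3, 5, 7, 9]
14 → extends → [1, 3, 5, 7, 9, 14]
6 → replaces 7 → [1, 3, 5, 6, 9, 14]
Six tails, so the longest strictly increasing subsequence has length 6 (e.g. 2, 4, 5, 7, 9, 14).

6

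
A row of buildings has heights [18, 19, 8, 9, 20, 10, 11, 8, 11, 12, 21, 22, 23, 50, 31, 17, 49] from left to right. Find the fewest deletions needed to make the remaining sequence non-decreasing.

6

Fewest deletions = n − (longest non-decreasing subsequence).
Patience tails:
18 → extends → [18]
19 → extends → [18, 19]
8 → replaces 18 → [8, 19]
9 → replaces 19 → [8, 9]
20 → extends → [8, 9, 20]
10 → replaces 20 → [8, 9, 10]
11 → extends → [8, 9, 10, 11]
8 → replaces 9 → [8, 8, 10, 11]
11 → extends → [8, 8, 10, 11, 11]
12 → extends → [8, 8, 10, 11, 11, 12]
21 → extends → [8, 8, 10, 11, 11, 12, 21]
22 → extends → [8, 8, 10, 11, 11, 12, 21, 22]
23 → extends → [8, 8, 10, 11, 11, 12, 21, 22, 23]
50 → extends → [8, 8, 10, 11, 11, 12, 21, 22, 23, 50]
31 → replaces 50 → [8, 8, 10, 11, 11, 12, 21, 22, 23, 31]
17 → replaces 21 → [8, 8, 10, 11, 11, 12, 17, 22, 23, 31]
49 → extends → [8, 8, 10, 11, 11, 12, 17, 22, 23, 31, 49]
Longest non-decreasing subsequence has length 11, so deletions = 17 − 11 = 6.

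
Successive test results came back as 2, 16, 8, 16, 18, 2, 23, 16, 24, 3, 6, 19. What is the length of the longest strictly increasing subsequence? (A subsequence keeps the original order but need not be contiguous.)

6

Let dp[i] be the length of the longest such subsequence ending at index i:
i:      1  2  3  4  5  6  7  8  9 10 11 12
a[i]:   2 16  8 16 18  2 23 16 24  3  6 19
dp:     1  2  2  3  4  1  5  3  6  2  3  5
Maximum dp value is 6.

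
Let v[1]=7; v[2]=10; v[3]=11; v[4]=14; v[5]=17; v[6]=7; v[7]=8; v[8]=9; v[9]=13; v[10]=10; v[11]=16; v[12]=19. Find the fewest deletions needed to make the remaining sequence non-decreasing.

5

Fewest deletions = n − (longest non-decreasing subsequence).
Patience tails:
7 → extends → [7]
10 → extends → [7, 10]
11 → extends → [7, 10, 11]
14 → extends → [7, 10, 11, 14]
17 → extends → [7, 10, 11, 14, 17]
7 → replaces 10 → [7, 7, 11, 14, 17]
8 → replaces 11 → [7, 7, 8, 14, 17]
9 → replaces 14 → [7, 7, 8, 9, 17]
13 → replaces 17 → [7, 7, 8, 9, 13]
10 → replaces 13 → [7, 7, 8, 9, 10]
16 → extends → [7, 7, 8, 9, 10, 16]
19 → extends → [7, 7, 8, 9, 10, 16, 19]
Longest non-decreasing subsequence has length 7, so deletions = 12 − 7 = 5.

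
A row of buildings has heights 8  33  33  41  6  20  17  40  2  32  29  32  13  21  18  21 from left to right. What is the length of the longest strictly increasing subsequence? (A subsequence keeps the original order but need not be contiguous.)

4

Let dp[i] be the length of the longest such subsequence ending at index i:
i:      1  2  3  4  5  6  7  8  9 10 11 12 13 14 15 16
a[i]:   8 33 33 41  6 20 17 40  2 32 29 32 13 21 18 21
dp:     1  2  2  3  1  2  2  3  1  3  3  4  2  3  3  4
Maximum dp value is 4.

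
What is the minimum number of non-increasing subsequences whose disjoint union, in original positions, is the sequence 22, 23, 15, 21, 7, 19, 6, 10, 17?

3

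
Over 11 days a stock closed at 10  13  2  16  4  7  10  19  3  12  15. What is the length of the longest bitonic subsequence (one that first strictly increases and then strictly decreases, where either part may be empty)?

6

inc[i] = longest strictly increasing subsequence ending at i; dec[i] = longest strictly decreasing subsequence starting at i:
i:      1  2  3  4  5  6  7  8  9 10 11
a[i]:  10 13  2 16  4  7 10 19  3 12 15
inc:    1  2  1  3  2  3  4  5  2  5  6
dec:    3  3  1  3  2  2  2  2  1  1  1
Best peak at i=8 (value 19): inc=5, dec=2, length 5+2−1 = 6.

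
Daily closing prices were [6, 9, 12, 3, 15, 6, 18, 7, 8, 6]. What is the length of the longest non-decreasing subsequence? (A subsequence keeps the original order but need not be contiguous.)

5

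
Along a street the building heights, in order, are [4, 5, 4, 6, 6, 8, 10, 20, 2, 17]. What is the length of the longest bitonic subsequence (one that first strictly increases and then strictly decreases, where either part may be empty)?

inc[i] = longest strictly increasing subsequence ending at i; dec[i] = longest strictly decreasing subsequence starting at i:
i:      1  2  3  4  5  6  7  8  9 10
a[i]:   4  5  4  6  6  8 10 20  2 17
inc:    1  2  1  3  3  4  5  6  1  6
dec:    2  3  2  2  2  2  2  2  1  1
Best peak at i=8 (value 20): inc=6, dec=2, length 6+2−1 = 7.

7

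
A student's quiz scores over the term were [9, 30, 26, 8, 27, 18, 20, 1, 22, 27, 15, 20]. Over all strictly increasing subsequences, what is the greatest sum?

96

Let S[i] be the best sum of a strictly increasing subsequence ending at i:
i:      1  2  3  4  5  6  7  8  9 10 11 12
a[i]:   9 30 26  8 27 18 20  1 22 27 15 20
S:      9 39 35  8 62 27 47  1 69 96 24 47
Maximum is 96 (e.g. 9 + 18 + 20 + 22 + 27).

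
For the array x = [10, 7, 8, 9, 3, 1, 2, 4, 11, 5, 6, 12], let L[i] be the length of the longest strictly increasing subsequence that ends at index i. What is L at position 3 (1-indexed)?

2

dp[i] = 1 + max{dp[j] : j<i, x[j]<x[i]} (or 1 if no such j):
i:      1  2  3  4  5  6  7  8  9 10 11 12
x[i]:  10  7  8  9  3  1  2  4 11  5  6 12
dp:     1  1  2  3  1  1  2  3  4  4  5  6
At index 3 the value is 2.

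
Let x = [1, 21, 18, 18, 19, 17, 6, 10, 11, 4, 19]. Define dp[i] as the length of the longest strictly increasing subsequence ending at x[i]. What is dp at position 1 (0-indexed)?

dp[i] = 1 + max{dp[j] : j<i, x[j]<x[i]} (or 1 if no such j):
i:      0  1  2  3  4  5  6  7  8  9 10
x[i]:   1 21 18 18 19 17  6 10 11  4 19
dp:     1  2  2  2  3  2  2  3  4  2  5
At index 1 the value is 2.

2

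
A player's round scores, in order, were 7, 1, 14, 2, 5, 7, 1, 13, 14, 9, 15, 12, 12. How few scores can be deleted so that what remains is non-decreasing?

6

Fewest deletions = n − (longest non-decreasing subsequence).
Patience tails:
7 → extends → [7]
1 → replaces 7 → [1]
14 → extends → [1, 14]
2 → replaces 14 → [1, 2]
5 → extends → [1, 2, 5]
7 → extends → [1, 2, 5, 7]
1 → replaces 2 → [1, 1, 5, 7]
13 → extends → [1, 1, 5, 7, 13]
14 → extends → [1, 1, 5, 7, 13, 14]
9 → replaces 13 → [1, 1, 5, 7, 9, 14]
15 → extends → [1, 1, 5, 7, 9, 14, 15]
12 → replaces 14 → [1, 1, 5, 7, 9, 12, 15]
12 → replaces 15 → [1, 1, 5, 7, 9, 12, 12]
Longest non-decreasing subsequence has length 7, so deletions = 13 − 7 = 6.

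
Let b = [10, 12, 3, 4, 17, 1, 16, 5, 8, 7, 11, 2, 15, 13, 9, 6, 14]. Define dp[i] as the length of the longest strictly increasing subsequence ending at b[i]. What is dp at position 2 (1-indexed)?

dp[i] = 1 + max{dp[j] : j<i, b[j]<b[i]} (or 1 if no such j):
i:      1  2  3  4  5  6  7  8  9 10 11 12 13 14 15 16 17
b[i]:  10 12  3  4 17  1 16  5  8  7 11  2 15 13  9  6 14
dp:     1  2  1  2  3  1  3  3  4  4  5  2  6  6  5  4  7
At index 2 the value is 2.

2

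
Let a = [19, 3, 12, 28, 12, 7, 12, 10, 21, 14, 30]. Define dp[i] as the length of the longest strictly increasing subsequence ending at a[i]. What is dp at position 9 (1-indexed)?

4

dp[i] = 1 + max{dp[j] : j<i, a[j]<a[i]} (or 1 if no such j):
i:      1  2  3  4  5  6  7  8  9 10 11
a[i]:  19  3 12 28 12  7 12 10 21 14 30
dp:     1  1  2  3  2  2  3  3  4  4  5
At index 9 the value is 4.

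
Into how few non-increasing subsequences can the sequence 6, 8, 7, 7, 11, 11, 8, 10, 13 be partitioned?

Place each on the leftmost legal pile:
6 → new pile 1 (tops now [6])
8 → new pile 2 (tops now [6, 8])
7 → pile 2 (tops now [6, 7])
7 → pile 2 (tops now [6, 7])
11 → new pile 3 (tops now [6, 7, 11])
11 → pile 3 (tops now [6, 7, 11])
8 → pile 3 (tops now [6, 7, 8])
10 → new pile 4 (tops now [6, 7, 8, 10])
13 → new pile 5 (tops now [6, 7, 8, 10, 13])
Five piles.

5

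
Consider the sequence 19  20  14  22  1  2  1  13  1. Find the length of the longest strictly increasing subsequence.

3

Let dp[i] be the length of the longest such subsequence ending at index i:
i:      1  2  3  4  5  6  7  8  9
a[i]:  19 20 14 22  1  2  1 13  1
dp:     1  2  1  3  1  2  1  3  1
Maximum dp value is 3.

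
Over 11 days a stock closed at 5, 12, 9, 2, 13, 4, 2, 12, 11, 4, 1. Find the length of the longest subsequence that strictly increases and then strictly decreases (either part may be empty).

inc[i] = longest strictly increasing subsequence ending at i; dec[i] = longest strictly decreasing subsequence starting at i:
i:      1  2  3  4  5  6  7  8  9 10 11
a[i]:   5 12  9  2 13  4  2 12 11  4  1
inc:    1  2  2  1  3  2  1  3  3  2  1
dec:    4  5  4  2  5  3  2  4  3  2  1
Best peak at i=5 (value 13): inc=3, dec=5, length 3+5−1 = 7.

7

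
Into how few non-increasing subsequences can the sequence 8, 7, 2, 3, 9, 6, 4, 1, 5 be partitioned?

Place each on the leftmost legal pile:
8 → new pile 1 (tops now [8])
7 → pile 1 (tops now [7])
2 → pile 1 (tops now [2])
3 → new pile 2 (tops now [2, 3])
9 → new pile 3 (tops now [2, 3, 9])
6 → pile 3 (tops now [2, 3, 6])
4 → pile 3 (tops now [2, 3, 4])
1 → pile 1 (tops now [1, 3, 4])
5 → new pile 4 (tops now [1, 3, 4, 5])
Four piles.

4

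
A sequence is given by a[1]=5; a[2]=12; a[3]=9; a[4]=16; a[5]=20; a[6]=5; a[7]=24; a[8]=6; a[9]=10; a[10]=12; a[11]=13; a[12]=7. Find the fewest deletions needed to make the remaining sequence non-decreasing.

6

Fewest deletions = n − (longest non-decreasing subsequence).
Patience tails:
5 → extends → [5]
12 → extends → [5, 12]
9 → replaces 12 → [5, 9]
16 → extends → [5, 9, 16]
20 → extends → [5, 9, 16, 20]
5 → replaces 9 → [5, 5, 16, 20]
24 → extends → [5, 5, 16, 20, 24]
6 → replaces 16 → [5, 5, 6, 20, 24]
10 → replaces 20 → [5, 5, 6, 10, 24]
12 → replaces 24 → [5, 5, 6, 10, 12]
13 → extends → [5, 5, 6, 10, 12, 13]
7 → replaces 10 → [5, 5, 6, 7, 12, 13]
Longest non-decreasing subsequence has length 6, so deletions = 12 − 6 = 6.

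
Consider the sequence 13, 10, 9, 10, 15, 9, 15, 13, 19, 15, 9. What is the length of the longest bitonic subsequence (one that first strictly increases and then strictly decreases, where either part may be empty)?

6

inc[i] = longest strictly increasing subsequence ending at i; dec[i] = longest strictly decreasing subsequence starting at i:
i:      1  2  3  4  5  6  7  8  9 10 11
a[i]:  13 10  9 10 15  9 15 13 19 15  9
inc:    1  1  1  2  3  1  3  3  4  4  1
dec:    3  2  1  2  3  1  3  2  3  2  1
Best peak at i=9 (value 19): inc=4, dec=3, length 4+3−1 = 6.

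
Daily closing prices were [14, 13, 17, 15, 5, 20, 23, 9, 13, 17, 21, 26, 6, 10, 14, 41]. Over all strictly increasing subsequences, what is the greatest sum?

141

Let S[i] be the best sum of a strictly increasing subsequence ending at i:
i:       1   2   3   4   5   6   7   8   9  10  11  12  13  14  15  16
a[i]:   14  13  17  15   5  20  23   9  13  17  21  26   6  10  14  41
S:      14  13  31  29   5  51  74  14  27  46  72 100  11  24  41 141
Maximum is 141 (e.g. 14 + 17 + 20 + 23 + 26 + 41).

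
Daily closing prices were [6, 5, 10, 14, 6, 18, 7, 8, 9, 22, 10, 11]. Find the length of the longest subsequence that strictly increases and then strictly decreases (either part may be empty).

inc[i] = longest strictly increasing subsequence ending at i; dec[i] = longest strictly decreasing subsequence starting at i:
i:      1  2  3  4  5  6  7  8  9 10 11 12
a[i]:   6  5 10 14  6 18  7  8  9 22 10 11
inc:    1  1  2  3  2  4  3  4  5  6  6  7
dec:    2  1  2  2  1  2  1  1  1  2  1  1
Best peak at i=10 (value 22): inc=6, dec=2, length 6+2−1 = 7.

7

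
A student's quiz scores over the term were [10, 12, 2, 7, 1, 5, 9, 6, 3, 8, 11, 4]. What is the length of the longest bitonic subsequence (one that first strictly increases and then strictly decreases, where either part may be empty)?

6

inc[i] = longest strictly increasing subsequence ending at i; dec[i] = longest strictly decreasing subsequence starting at i:
i:      1  2  3  4  5  6  7  8  9 10 11 12
a[i]:  10 12  2  7  1  5  9  6  3  8 11  4
inc:    1  2  1  2  1  2  3  3  2  4  5  3
dec:    4  4  2  3  1  2  3  2  1  2  2  1
Best peak at i=11 (value 11): inc=5, dec=2, length 5+2−1 = 6.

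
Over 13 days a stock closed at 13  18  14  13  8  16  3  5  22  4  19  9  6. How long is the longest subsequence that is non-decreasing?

Let dp[i] be the length of the longest such subsequence ending at index i:
i:      1  2  3  4  5  6  7  8  9 10 11 12 13
a[i]:  13 18 14 13  8 16  3  5 22  4 19  9  6
dp:     1  2  2  2  1  3  1  2  4  2  4  3  3
Maximum dp value is 4.

4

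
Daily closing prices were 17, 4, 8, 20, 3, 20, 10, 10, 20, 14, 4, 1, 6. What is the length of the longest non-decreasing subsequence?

5

Track the smallest tail for each achievable length (allowing ties):
17 → extends → [17]
4 → replaces 17 → [4]
8 → extends → [4, 8]
20 → extends → [4, 8, 20]
3 → replaces 4 → [3, 8, 20]
20 → extends → [3, 8, 20, 20]
10 → replaces 20 → [3, 8, 10, 20]
10 → replaces 20 → [3, 8, 10, 10]
20 → extends → [3, 8, 10, 10, 20]
14 → replaces 20 → [3, 8, 10, 10, 14]
4 → replaces 8 → [3, 4, 10, 10, 14]
1 → replaces 3 → [1, 4, 10, 10, 14]
6 → replaces 10 → [1, 4, 6, 10, 14]
Five tails, so the longest non-decreasing subsequence has length 5 (e.g. 4, 8, 20, 20, 20).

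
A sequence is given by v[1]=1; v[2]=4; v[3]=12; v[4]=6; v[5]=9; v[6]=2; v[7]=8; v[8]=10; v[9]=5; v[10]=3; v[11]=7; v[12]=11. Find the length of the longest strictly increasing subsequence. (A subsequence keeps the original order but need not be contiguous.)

6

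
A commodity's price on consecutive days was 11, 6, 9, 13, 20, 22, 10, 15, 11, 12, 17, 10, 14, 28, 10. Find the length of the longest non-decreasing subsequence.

Track the smallest tail for each achievable length (allowing ties):
11 → extends → [11]
6 → replaces 11 → [6]
9 → extends → [6, 9]
13 → extends → [6, 9, 13]
20 → extends → [6, 9, 13, 20]
22 → extends → [6, 9, 13, 20, 22]
10 → replaces 13 → [6, 9, 10, 20, 22]
15 → replaces 20 → [6, 9, 10, 15, 22]
11 → replaces 15 → [6, 9, 10, 11, 22]
12 → replaces 22 → [6, 9, 10, 11, 12]
17 → extends → [6, 9, 10, 11, 12, 17]
10 → replaces 11 → [6, 9, 10, 10, 12, 17]
14 → replaces 17 → [6, 9, 10, 10, 12, 14]
28 → extends → [6, 9, 10, 10, 12, 14, 28]
10 → replaces 12 → [6, 9, 10, 10, 10, 14, 28]
Seven tails, so the longest non-decreasing subsequence has length 7 (e.g. 6, 9, 10, 11, 12, 17, 28).

7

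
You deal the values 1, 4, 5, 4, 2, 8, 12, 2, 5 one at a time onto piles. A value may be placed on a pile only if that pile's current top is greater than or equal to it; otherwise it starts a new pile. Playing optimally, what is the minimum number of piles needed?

5

Place each on the leftmost legal pile:
1 → new pile 1 (tops now [1])
4 → new pile 2 (tops now [1, 4])
5 → new pile 3 (tops now [1, 4, 5])
4 → pile 2 (tops now [1, 4, 5])
2 → pile 2 (tops now [1, 2, 5])
8 → new pile 4 (tops now [1, 2, 5, 8])
12 → new pile 5 (tops now [1, 2, 5, 8, 12])
2 → pile 2 (tops now [1, 2, 5, 8, 12])
5 → pile 3 (tops now [1, 2, 5, 8, 12])
Five piles.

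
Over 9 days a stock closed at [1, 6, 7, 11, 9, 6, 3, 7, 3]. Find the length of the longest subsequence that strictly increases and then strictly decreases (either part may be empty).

inc[i] = longest strictly increasing subsequence ending at i; dec[i] = longest strictly decreasing subsequence starting at i:
i:      1  2  3  4  5  6  7  8  9
a[i]:   1  6  7 11  9  6  3  7  3
inc:    1  2  3  4  4  2  2  3  2
dec:    1  2  3  4  3  2  1  2  1
Best peak at i=4 (value 11): inc=4, dec=4, length 4+4−1 = 7.

7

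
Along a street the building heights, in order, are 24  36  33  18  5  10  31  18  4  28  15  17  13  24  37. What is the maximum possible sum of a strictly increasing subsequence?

108

Let S[i] be the best sum of a strictly increasing subsequence ending at i:
i:       1   2   3   4   5   6   7   8   9  10  11  12  13  14  15
a[i]:   24  36  33  18   5  10  31  18   4  28  15  17  13  24  37
S:      24  60  57  18   5  15  55  33   4  61  30  47  28  71 108
Maximum is 108 (e.g. 5 + 10 + 15 + 17 + 24 + 37).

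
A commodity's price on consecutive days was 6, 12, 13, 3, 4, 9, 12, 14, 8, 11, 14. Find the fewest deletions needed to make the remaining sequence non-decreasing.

Fewest deletions = n − (longest non-decreasing subsequence).
Patience tails:
6 → extends → [6]
12 → extends → [6, 12]
13 → extends → [6, 12, 13]
3 → replaces 6 → [3, 12, 13]
4 → replaces 12 → [3, 4, 13]
9 → replaces 13 → [3, 4, 9]
12 → extends → [3, 4, 9, 12]
14 → extends → [3, 4, 9, 12, 14]
8 → replaces 9 → [3, 4, 8, 12, 14]
11 → replaces 12 → [3, 4, 8, 11, 14]
14 → extends → [3, 4, 8, 11, 14, 14]
Longest non-decreasing subsequence has length 6, so deletions = 11 − 6 = 5.

5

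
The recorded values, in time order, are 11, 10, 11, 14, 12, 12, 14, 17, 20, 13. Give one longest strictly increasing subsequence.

Patience tails give the LIS length; then backtrack through the dp parents:
11 → extends → [11]
10 → replaces 11 → [10]
11 → extends → [10, 11]
14 → extends → [10, 11, 14]
12 → replaces 14 → [10, 11, 12]
12 → already a tail → [10, 11, 12]
14 → extends → [10, 11, 12, 14]
17 → extends → [10, 11, 12, 14, 17]
20 → extends → [10, 11, 12, 14, 17, 20]
13 → replaces 14 → [10, 11, 12, 13, 17, 20]
Length 6; one witness is 10, 11, 12, 14, 17, 20.

10, 11, 12, 14, 17, 20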